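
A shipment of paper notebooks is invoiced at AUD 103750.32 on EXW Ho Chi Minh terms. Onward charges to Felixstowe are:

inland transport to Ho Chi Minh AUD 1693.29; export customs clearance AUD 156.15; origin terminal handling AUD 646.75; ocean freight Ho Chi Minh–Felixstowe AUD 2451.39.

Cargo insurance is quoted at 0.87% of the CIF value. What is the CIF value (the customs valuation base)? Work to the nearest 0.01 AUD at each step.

Let C be the CIF value. C = EXW price + pre-shipment costs + freight + 0.87% × C
C − 0.87% × C = 103750.32 + 1693.29 + 156.15 + 646.75 + 2451.39
0.9913 × C = 108697.90
C = 108697.90 / 0.9913 = 109651.87
Insurance premium = 0.87% × 109651.87 = 953.97

CIF value: AUD 109651.87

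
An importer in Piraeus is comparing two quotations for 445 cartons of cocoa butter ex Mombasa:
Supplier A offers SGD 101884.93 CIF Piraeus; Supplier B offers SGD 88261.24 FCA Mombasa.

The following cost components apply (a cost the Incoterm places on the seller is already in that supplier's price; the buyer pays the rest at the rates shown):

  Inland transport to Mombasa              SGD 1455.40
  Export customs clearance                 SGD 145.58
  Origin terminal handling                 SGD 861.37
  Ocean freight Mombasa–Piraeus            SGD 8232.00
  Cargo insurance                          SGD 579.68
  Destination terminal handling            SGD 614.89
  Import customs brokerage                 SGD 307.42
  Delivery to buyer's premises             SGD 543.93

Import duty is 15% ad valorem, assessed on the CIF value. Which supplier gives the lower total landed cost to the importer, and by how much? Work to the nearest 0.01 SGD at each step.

Supplier B is cheaper by SGD 4543.24

Supplier A (CIF):
The CIF price already equals the CIF value: 101884.93
Import duty = 101884.93 × 15% = 15282.74
Buyer bears (A): 614.89 + 307.42 + 543.93 = 1466.24
Landed cost (A) = invoice 101884.93 + 1466.24 + duty 15282.74 = 118633.91
Supplier B (FCA):
CIF value = FCA price + origin terminal + freight + insurance = 88261.24 + 861.37 + 8232.00 + 579.68 = 97934.29
Import duty = 97934.29 × 15% = 14690.14
Buyer bears (B): 861.37 + 8232.00 + 579.68 + 614.89 + 307.42 + 543.93 = 11139.29
Landed cost (B) = invoice 88261.24 + 11139.29 + duty 14690.14 = 114090.67
Difference = |118633.91 − 114090.67| = 4543.24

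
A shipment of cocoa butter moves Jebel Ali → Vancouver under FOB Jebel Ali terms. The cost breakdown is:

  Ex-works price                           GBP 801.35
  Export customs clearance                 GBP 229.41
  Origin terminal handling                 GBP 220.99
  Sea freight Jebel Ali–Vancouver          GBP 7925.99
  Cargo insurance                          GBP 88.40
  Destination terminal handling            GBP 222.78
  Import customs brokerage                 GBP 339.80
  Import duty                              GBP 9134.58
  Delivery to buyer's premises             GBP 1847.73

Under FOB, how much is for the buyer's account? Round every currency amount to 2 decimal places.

Buyer's account: GBP 19559.28

FOB: the seller bears costs until goods are on board at the origin port; the buyer bears freight, insurance and all costs thereafter.
Seller's account: goods 801.35 + export clearance 229.41 + origin terminal 220.99 = 1251.75
Buyer's account: freight 7925.99 + insurance 88.40 + destination terminal 222.78 + brokerage 339.80 + duty 9134.58 + delivery 1847.73 = 19559.28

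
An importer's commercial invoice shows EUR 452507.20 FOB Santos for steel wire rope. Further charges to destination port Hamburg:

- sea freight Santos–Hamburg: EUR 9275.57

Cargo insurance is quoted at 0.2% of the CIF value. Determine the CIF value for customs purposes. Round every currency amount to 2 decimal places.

CIF value: EUR 462708.19

Let C be the CIF value. C = FOB price + freight + 0.2% × C
C − 0.2% × C = 452507.20 + 9275.57
0.998 × C = 461782.77
C = 461782.77 / 0.998 = 462708.19
Insurance premium = 0.2% × 462708.19 = 925.42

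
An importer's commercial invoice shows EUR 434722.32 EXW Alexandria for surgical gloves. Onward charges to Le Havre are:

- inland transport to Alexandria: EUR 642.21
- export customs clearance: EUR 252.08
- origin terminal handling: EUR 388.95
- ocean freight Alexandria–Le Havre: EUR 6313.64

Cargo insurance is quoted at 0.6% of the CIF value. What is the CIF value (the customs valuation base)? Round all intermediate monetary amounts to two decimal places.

Let C be the CIF value. C = EXW price + pre-shipment costs + freight + 0.6% × C
C − 0.6% × C = 434722.32 + 642.21 + 252.08 + 388.95 + 6313.64
0.994 × C = 442319.20
C = 442319.20 / 0.994 = 444989.13
Insurance premium = 0.6% × 444989.13 = 2669.93

CIF value: EUR 444989.13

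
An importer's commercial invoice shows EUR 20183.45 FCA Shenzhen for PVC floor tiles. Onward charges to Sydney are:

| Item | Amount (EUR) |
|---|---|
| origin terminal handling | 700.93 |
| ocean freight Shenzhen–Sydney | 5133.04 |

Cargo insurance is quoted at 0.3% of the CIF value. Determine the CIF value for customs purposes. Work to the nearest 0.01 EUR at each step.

Let C be the CIF value. C = FCA price + pre-shipment costs + freight + 0.3% × C
C − 0.3% × C = 20183.45 + 700.93 + 5133.04
0.997 × C = 26017.42
C = 26017.42 / 0.997 = 26095.71
Insurance premium = 0.3% × 26095.71 = 78.29

CIF value: EUR 26095.71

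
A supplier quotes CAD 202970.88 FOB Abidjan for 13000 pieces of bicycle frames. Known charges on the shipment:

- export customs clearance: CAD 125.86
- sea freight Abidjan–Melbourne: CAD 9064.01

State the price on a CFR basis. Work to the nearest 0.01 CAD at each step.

CFR price: CAD 212034.89

Not relevant to the conversion: export clearance — on the seller under both FOB and CFR; already in the FOB price and stays in the CFR price.
From FOB to CFR, the seller additionally bears: freight.
CFR price = 202970.88 + 9064.01 = 212034.89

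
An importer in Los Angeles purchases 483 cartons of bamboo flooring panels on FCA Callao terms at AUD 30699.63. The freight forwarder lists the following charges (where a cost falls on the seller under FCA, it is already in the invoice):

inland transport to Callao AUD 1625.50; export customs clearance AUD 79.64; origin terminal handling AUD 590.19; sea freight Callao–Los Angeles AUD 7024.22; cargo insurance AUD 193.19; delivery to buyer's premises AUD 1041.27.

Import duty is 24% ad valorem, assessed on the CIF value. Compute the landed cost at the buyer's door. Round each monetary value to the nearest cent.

FCA: the seller delivers export-cleared goods to the carrier; the buyer bears costs from that point.
Already in the invoice (seller's account under FCA): inland to port, export clearance — exclude.
CIF value = FCA price + origin terminal + freight + insurance = 30699.63 + 590.19 + 7024.22 + 193.19 = 38507.23
Import duty = 38507.23 × 24% = 9241.74
Buyer bears: origin terminal 590.19 + freight 7024.22 + insurance 193.19 + delivery 1041.27 + duty 9241.74 = 18090.61
Landed cost = invoice 30699.63 + 18090.61 = 48790.24

Total landed cost: AUD 48790.24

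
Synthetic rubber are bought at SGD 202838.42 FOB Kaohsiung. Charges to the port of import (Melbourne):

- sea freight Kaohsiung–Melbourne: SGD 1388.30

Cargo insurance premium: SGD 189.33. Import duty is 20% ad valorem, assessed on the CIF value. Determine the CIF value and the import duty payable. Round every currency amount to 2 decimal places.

CIF value: SGD 204416.05; import duty: SGD 40883.21

CIF = FOB price + freight + insurance
CIF = 202838.42 + 1388.30 + 189.33 = 204416.05
Import duty = 204416.05 × 20% = 40883.21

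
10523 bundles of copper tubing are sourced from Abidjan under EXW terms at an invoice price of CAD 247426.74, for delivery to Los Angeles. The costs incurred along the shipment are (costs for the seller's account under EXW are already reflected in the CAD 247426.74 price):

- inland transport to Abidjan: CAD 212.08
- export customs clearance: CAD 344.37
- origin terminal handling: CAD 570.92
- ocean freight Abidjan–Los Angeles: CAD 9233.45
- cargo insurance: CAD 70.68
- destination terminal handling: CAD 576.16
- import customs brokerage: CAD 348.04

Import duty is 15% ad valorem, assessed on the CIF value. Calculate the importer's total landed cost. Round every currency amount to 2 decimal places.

Total landed cost: CAD 297461.18

EXW: the seller makes goods available at their premises; the buyer bears all onward costs.
CIF value = EXW price + inland to port + export clearance + origin terminal + freight + insurance = 247426.74 + 212.08 + 344.37 + 570.92 + 9233.45 + 70.68 = 257858.24
Import duty = 257858.24 × 15% = 38678.74
Buyer bears: inland to port 212.08 + export clearance 344.37 + origin terminal 570.92 + freight 9233.45 + insurance 70.68 + destination terminal 576.16 + brokerage 348.04 + duty 38678.74 = 50034.44
Landed cost = invoice 247426.74 + 50034.44 = 297461.18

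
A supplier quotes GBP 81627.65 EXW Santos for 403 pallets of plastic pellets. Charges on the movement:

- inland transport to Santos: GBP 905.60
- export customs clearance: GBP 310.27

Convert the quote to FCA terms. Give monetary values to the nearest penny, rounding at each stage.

From EXW to FCA, the seller additionally bears: inland to port, export clearance.
FCA price = 81627.65 + 905.60 + 310.27 = 82843.52

FCA price: GBP 82843.52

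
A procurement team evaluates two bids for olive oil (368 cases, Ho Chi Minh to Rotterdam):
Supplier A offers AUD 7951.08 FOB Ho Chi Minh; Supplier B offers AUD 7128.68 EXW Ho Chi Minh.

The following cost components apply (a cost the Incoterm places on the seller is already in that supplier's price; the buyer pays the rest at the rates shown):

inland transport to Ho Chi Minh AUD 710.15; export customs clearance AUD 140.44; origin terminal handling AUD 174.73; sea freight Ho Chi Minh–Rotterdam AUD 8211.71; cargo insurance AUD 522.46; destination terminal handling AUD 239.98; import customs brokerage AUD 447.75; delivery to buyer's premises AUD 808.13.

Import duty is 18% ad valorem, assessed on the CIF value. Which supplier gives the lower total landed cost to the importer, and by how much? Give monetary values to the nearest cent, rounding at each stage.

Supplier A is cheaper by AUD 239.44

Supplier A (FOB):
CIF value = FOB price + freight + insurance = 7951.08 + 8211.71 + 522.46 = 16685.25
Import duty = 16685.25 × 18% = 3003.35
Buyer bears (A): 8211.71 + 522.46 + 239.98 + 447.75 + 808.13 = 10230.03
Landed cost (A) = invoice 7951.08 + 10230.03 + duty 3003.35 = 21184.46
Supplier B (EXW):
CIF value = EXW price + inland to port + export clearance + origin terminal + freight + insurance = 7128.68 + 710.15 + 140.44 + 174.73 + 8211.71 + 522.46 = 16888.17
Import duty = 16888.17 × 18% = 3039.87
Buyer bears (B): 710.15 + 140.44 + 174.73 + 8211.71 + 522.46 + 239.98 + 447.75 + 808.13 = 11255.35
Landed cost (B) = invoice 7128.68 + 11255.35 + duty 3039.87 = 21423.90
Difference = |21184.46 − 21423.90| = 239.44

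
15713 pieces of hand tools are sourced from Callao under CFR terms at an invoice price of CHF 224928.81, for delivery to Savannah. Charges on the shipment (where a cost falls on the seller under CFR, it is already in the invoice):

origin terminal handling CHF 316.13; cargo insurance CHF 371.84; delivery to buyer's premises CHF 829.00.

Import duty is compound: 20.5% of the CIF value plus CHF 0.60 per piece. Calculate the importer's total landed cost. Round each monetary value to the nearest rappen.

CFR: the seller pays costs through ocean freight to the destination port, but not insurance.
Already in the invoice (seller's account under CFR): origin terminal — exclude.
CIF value = CFR price + insurance = 224928.81 + 371.84 = 225300.65
Ad valorem component: 225300.65 × 20.5% = 46186.63
Specific component: 15713 × 0.60 = 9427.80
Import duty = 46186.63 + 9427.80 = 55614.43
Buyer bears: insurance 371.84 + delivery 829.00 + duty 55614.43 = 56815.27
Landed cost = invoice 224928.81 + 56815.27 = 281744.08

Total landed cost: CHF 281744.08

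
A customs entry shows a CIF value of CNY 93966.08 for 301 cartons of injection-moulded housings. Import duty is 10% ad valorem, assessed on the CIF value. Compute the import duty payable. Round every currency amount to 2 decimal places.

Import duty: CNY 9396.61

Import duty = 93966.08 × 10% = 9396.61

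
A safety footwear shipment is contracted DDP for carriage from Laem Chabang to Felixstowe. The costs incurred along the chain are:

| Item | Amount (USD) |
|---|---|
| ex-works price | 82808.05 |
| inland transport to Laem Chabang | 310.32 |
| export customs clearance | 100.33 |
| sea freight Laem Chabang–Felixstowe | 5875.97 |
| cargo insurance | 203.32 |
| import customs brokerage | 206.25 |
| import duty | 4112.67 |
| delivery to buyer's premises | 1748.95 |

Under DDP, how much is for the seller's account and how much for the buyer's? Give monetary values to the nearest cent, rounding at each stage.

Seller: USD 95365.86; buyer: USD 0.00

DDP: the seller bears all costs including import duty.
Seller's account: goods 82808.05 + inland to port 310.32 + export clearance 100.33 + freight 5875.97 + insurance 203.32 + brokerage 206.25 + duty 4112.67 + delivery 1748.95 = 95365.86
Buyer's account: 0.00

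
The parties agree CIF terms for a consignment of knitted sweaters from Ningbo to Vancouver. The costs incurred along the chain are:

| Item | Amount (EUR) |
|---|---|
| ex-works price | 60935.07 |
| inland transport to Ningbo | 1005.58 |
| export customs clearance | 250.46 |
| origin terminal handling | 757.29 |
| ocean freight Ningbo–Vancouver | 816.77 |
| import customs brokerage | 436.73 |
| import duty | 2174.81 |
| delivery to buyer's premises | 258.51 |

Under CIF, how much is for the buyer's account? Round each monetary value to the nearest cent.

CIF: the seller pays costs through ocean freight and marine insurance to the destination port.
Seller's account: goods 60935.07 + inland to port 1005.58 + export clearance 250.46 + origin terminal 757.29 + freight 816.77 = 63765.17
Buyer's account: brokerage 436.73 + duty 2174.81 + delivery 258.51 = 2870.05

Buyer's account: EUR 2870.05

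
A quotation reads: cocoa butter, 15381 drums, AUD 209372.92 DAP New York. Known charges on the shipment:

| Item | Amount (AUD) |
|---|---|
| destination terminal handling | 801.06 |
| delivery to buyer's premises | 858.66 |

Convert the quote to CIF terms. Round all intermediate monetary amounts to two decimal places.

From DAP to CIF, the seller no longer bears: destination terminal, delivery.
CIF price = 209372.92 − 801.06 − 858.66 = 207713.20

CIF price: AUD 207713.20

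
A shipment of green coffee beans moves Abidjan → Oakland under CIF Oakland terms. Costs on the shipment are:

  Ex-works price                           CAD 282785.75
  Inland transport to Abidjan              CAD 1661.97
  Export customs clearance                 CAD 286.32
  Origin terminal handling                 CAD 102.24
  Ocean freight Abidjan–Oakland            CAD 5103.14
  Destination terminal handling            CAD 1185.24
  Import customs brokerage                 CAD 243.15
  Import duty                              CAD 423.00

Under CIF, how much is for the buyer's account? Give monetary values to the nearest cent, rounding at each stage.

Buyer's account: CAD 1851.39

CIF: the seller pays costs through ocean freight and marine insurance to the destination port.
Seller's account: goods 282785.75 + inland to port 1661.97 + export clearance 286.32 + origin terminal 102.24 + freight 5103.14 = 289939.42
Buyer's account: destination terminal 1185.24 + brokerage 243.15 + duty 423.00 = 1851.39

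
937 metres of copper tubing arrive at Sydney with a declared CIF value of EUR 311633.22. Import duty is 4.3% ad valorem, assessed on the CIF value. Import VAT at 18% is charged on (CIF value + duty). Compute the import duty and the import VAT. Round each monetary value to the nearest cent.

Import duty: EUR 13400.23; import VAT: EUR 58506.02

Import duty = 311633.22 × 4.3% = 13400.23
VAT base = CIF + duty = 311633.22 + 13400.23 = 325033.45
Import VAT = 325033.45 × 18% = 58506.02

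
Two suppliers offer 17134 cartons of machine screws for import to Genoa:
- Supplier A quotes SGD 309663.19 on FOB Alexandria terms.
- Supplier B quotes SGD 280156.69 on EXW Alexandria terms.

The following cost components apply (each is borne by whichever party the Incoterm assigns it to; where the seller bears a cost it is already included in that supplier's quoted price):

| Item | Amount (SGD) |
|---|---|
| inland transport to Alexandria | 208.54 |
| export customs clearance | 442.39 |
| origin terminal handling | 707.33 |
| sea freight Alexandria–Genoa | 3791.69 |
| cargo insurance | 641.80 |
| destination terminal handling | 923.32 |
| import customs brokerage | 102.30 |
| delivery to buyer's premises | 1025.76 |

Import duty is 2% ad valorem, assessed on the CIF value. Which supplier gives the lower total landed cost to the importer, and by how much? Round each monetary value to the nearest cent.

Supplier A (FOB):
CIF value = FOB price + freight + insurance = 309663.19 + 3791.69 + 641.80 = 314096.68
Import duty = 314096.68 × 2% = 6281.93
Buyer bears (A): 3791.69 + 641.80 + 923.32 + 102.30 + 1025.76 = 6484.87
Landed cost (A) = invoice 309663.19 + 6484.87 + duty 6281.93 = 322429.99
Supplier B (EXW):
CIF value = EXW price + inland to port + export clearance + origin terminal + freight + insurance = 280156.69 + 208.54 + 442.39 + 707.33 + 3791.69 + 641.80 = 285948.44
Import duty = 285948.44 × 2% = 5718.97
Buyer bears (B): 208.54 + 442.39 + 707.33 + 3791.69 + 641.80 + 923.32 + 102.30 + 1025.76 = 7843.13
Landed cost (B) = invoice 280156.69 + 7843.13 + duty 5718.97 = 293718.79
Difference = |322429.99 − 293718.79| = 28711.20

Supplier B is cheaper by SGD 28711.20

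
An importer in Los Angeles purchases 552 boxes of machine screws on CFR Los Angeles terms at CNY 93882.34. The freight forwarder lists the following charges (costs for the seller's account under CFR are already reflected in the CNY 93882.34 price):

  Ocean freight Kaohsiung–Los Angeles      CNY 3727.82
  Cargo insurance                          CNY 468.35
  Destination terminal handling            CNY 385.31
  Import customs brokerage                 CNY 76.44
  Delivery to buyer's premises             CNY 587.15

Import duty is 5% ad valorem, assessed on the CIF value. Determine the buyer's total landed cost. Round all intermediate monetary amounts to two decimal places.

CFR: the seller pays costs through ocean freight to the destination port, but not insurance.
Already in the invoice (seller's account under CFR): freight — exclude.
CIF value = CFR price + insurance = 93882.34 + 468.35 = 94350.69
Import duty = 94350.69 × 5% = 4717.53
Buyer bears: insurance 468.35 + destination terminal 385.31 + brokerage 76.44 + delivery 587.15 + duty 4717.53 = 6234.78
Landed cost = invoice 93882.34 + 6234.78 = 100117.12

Total landed cost: CNY 100117.12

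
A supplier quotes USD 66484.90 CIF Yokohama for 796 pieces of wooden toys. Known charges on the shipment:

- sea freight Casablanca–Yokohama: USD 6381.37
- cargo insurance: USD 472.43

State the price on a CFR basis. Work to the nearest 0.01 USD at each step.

Not relevant to the conversion: freight — on the seller under both CIF and CFR; already in the CIF price and stays in the CFR price.
From CIF to CFR, the seller no longer bears: insurance.
CFR price = 66484.90 − 472.43 = 66012.47

CFR price: USD 66012.47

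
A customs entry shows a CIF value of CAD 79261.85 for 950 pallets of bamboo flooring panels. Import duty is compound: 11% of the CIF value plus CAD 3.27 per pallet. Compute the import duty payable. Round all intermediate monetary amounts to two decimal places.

Ad valorem component: 79261.85 × 11% = 8718.80
Specific component: 950 × 3.27 = 3106.50
Import duty = 8718.80 + 3106.50 = 11825.30

Import duty: CAD 11825.30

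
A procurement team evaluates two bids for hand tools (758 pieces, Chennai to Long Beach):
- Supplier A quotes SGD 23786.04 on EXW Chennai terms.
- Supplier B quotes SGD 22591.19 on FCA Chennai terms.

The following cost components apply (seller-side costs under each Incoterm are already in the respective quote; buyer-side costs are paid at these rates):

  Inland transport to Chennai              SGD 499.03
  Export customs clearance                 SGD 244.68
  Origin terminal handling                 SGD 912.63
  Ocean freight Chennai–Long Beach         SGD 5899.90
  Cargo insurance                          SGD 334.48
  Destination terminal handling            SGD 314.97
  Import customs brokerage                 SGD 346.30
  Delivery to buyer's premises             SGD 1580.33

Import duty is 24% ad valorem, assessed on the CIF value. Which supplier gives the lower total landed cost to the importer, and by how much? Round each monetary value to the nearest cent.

Supplier B is cheaper by SGD 2403.81

Supplier A (EXW):
CIF value = EXW price + inland to port + export clearance + origin terminal + freight + insurance = 23786.04 + 499.03 + 244.68 + 912.63 + 5899.90 + 334.48 = 31676.76
Import duty = 31676.76 × 24% = 7602.42
Buyer bears (A): 499.03 + 244.68 + 912.63 + 5899.90 + 334.48 + 314.97 + 346.30 + 1580.33 = 10132.32
Landed cost (A) = invoice 23786.04 + 10132.32 + duty 7602.42 = 41520.78
Supplier B (FCA):
CIF value = FCA price + origin terminal + freight + insurance = 22591.19 + 912.63 + 5899.90 + 334.48 = 29738.20
Import duty = 29738.20 × 24% = 7137.17
Buyer bears (B): 912.63 + 5899.90 + 334.48 + 314.97 + 346.30 + 1580.33 = 9388.61
Landed cost (B) = invoice 22591.19 + 9388.61 + duty 7137.17 = 39116.97
Difference = |41520.78 − 39116.97| = 2403.81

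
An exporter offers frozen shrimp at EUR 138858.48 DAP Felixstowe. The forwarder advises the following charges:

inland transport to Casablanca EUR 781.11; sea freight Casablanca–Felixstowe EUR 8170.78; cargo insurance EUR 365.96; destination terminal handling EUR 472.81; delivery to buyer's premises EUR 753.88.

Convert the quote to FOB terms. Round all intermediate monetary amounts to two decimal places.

Not relevant to the conversion: inland to port — on the seller under both DAP and FOB; already in the DAP price and stays in the FOB price.
From DAP to FOB, the seller no longer bears: freight, insurance, destination terminal, delivery.
FOB price = 138858.48 − 8170.78 − 365.96 − 472.81 − 753.88 = 129095.05

FOB price: EUR 129095.05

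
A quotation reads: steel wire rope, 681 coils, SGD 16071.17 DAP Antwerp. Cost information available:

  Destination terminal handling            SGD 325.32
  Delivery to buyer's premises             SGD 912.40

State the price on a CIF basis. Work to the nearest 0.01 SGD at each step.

From DAP to CIF, the seller no longer bears: destination terminal, delivery.
CIF price = 16071.17 − 325.32 − 912.40 = 14833.45

CIF price: SGD 14833.45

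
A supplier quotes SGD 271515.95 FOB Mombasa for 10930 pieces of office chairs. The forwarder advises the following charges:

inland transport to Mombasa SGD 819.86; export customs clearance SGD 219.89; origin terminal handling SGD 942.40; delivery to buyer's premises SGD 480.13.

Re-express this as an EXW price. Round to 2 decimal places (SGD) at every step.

Not relevant to the conversion: delivery — on the buyer under both terms; not part of either seller's price.
From FOB to EXW, the seller no longer bears: inland to port, export clearance, origin terminal.
EXW price = 271515.95 − 819.86 − 219.89 − 942.40 = 269533.80

EXW price: SGD 269533.80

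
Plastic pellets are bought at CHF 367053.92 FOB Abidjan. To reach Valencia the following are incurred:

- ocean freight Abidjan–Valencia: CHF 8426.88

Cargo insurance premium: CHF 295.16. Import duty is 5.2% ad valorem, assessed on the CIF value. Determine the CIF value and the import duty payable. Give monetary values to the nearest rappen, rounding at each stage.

CIF = FOB price + freight + insurance
CIF = 367053.92 + 8426.88 + 295.16 = 375775.96
Import duty = 375775.96 × 5.2% = 19540.35

CIF value: CHF 375775.96; import duty: CHF 19540.35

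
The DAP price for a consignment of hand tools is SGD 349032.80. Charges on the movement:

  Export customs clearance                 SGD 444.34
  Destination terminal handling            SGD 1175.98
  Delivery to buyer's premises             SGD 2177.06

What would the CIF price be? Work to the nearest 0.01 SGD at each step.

Not relevant to the conversion: export clearance — on the seller under both DAP and CIF; already in the DAP price and stays in the CIF price.
From DAP to CIF, the seller no longer bears: destination terminal, delivery.
CIF price = 349032.80 − 1175.98 − 2177.06 = 345679.76

CIF price: SGD 345679.76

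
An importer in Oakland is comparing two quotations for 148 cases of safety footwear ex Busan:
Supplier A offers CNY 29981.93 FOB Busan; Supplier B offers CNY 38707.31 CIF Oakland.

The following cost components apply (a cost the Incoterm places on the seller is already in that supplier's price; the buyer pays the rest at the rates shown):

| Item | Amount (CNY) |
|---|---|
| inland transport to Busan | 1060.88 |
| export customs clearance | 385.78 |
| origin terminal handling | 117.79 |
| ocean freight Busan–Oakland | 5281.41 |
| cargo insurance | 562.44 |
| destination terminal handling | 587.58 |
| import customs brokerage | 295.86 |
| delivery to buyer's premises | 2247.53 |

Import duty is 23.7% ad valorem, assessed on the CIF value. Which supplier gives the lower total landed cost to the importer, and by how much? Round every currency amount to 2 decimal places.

Supplier A (FOB):
CIF value = FOB price + freight + insurance = 29981.93 + 5281.41 + 562.44 = 35825.78
Import duty = 35825.78 × 23.7% = 8490.71
Buyer bears (A): 5281.41 + 562.44 + 587.58 + 295.86 + 2247.53 = 8974.82
Landed cost (A) = invoice 29981.93 + 8974.82 + duty 8490.71 = 47447.46
Supplier B (CIF):
The CIF price already equals the CIF value: 38707.31
Import duty = 38707.31 × 23.7% = 9173.63
Buyer bears (B): 587.58 + 295.86 + 2247.53 = 3130.97
Landed cost (B) = invoice 38707.31 + 3130.97 + duty 9173.63 = 51011.91
Difference = |47447.46 − 51011.91| = 3564.45

Supplier A is cheaper by CNY 3564.45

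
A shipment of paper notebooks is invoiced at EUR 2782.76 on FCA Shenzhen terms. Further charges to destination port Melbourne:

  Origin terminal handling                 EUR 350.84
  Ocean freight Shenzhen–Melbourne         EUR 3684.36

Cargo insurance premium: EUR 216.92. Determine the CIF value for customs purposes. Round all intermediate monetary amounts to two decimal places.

CIF = FCA price + pre-shipment costs + freight + insurance
CIF = 2782.76 + 350.84 + 3684.36 + 216.92 = 7034.88

CIF value: EUR 7034.88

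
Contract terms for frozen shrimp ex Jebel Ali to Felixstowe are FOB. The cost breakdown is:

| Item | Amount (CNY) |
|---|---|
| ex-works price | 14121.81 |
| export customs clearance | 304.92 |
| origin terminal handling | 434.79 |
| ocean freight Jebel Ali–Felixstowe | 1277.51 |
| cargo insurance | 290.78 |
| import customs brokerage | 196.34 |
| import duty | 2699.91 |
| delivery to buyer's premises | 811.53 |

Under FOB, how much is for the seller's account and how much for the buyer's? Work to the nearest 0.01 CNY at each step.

FOB: the seller bears costs until goods are on board at the origin port; the buyer bears freight, insurance and all costs thereafter.
Seller's account: goods 14121.81 + export clearance 304.92 + origin terminal 434.79 = 14861.52
Buyer's account: freight 1277.51 + insurance 290.78 + brokerage 196.34 + duty 2699.91 + delivery 811.53 = 5276.07

Seller: CNY 14861.52; buyer: CNY 5276.07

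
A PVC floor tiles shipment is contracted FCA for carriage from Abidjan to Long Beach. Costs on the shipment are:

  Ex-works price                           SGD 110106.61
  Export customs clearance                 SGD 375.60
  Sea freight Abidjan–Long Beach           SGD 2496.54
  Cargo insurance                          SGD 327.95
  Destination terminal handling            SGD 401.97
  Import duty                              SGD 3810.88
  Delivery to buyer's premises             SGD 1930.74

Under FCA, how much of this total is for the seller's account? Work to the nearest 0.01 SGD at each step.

FCA: the seller delivers export-cleared goods to the carrier; the buyer bears costs from that point.
Seller's account: goods 110106.61 + export clearance 375.60 = 110482.21
Buyer's account: freight 2496.54 + insurance 327.95 + destination terminal 401.97 + duty 3810.88 + delivery 1930.74 = 8968.08

Seller's account: SGD 110482.21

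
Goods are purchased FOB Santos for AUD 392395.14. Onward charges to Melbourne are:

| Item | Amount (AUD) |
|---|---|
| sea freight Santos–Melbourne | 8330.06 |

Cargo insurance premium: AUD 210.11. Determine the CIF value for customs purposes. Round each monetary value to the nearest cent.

CIF value: AUD 400935.31

CIF = FOB price + freight + insurance
CIF = 392395.14 + 8330.06 + 210.11 = 400935.31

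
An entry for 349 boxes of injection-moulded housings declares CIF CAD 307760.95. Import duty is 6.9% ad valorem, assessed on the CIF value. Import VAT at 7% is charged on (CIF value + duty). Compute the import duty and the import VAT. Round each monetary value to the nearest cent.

Import duty = 307760.95 × 6.9% = 21235.51
VAT base = CIF + duty = 307760.95 + 21235.51 = 328996.46
Import VAT = 328996.46 × 7% = 23029.75

Import duty: CAD 21235.51; import VAT: CAD 23029.75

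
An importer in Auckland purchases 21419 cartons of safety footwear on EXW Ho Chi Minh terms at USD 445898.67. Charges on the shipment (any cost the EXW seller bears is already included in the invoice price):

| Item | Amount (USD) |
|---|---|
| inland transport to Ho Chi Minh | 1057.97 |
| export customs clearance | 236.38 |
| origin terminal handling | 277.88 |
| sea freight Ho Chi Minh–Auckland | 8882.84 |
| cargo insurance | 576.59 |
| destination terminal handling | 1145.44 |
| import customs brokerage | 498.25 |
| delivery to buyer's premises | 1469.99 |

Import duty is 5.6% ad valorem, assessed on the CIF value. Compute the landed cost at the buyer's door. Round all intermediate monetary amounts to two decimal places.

EXW: the seller makes goods available at their premises; the buyer bears all onward costs.
CIF value = EXW price + inland to port + export clearance + origin terminal + freight + insurance = 445898.67 + 1057.97 + 236.38 + 277.88 + 8882.84 + 576.59 = 456930.33
Import duty = 456930.33 × 5.6% = 25588.10
Buyer bears: inland to port 1057.97 + export clearance 236.38 + origin terminal 277.88 + freight 8882.84 + insurance 576.59 + destination terminal 1145.44 + brokerage 498.25 + delivery 1469.99 + duty 25588.10 = 39733.44
Landed cost = invoice 445898.67 + 39733.44 = 485632.11

Total landed cost: USD 485632.11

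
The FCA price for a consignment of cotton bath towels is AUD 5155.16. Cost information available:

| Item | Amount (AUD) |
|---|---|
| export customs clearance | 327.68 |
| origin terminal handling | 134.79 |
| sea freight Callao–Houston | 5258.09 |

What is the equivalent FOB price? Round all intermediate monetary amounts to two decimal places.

Not relevant to the conversion: export clearance — on the seller under both FCA and FOB; already in the FCA price and stays in the FOB price. freight — on the buyer under both terms; not part of either seller's price.
From FCA to FOB, the seller additionally bears: origin terminal.
FOB price = 5155.16 + 134.79 = 5289.95

FOB price: AUD 5289.95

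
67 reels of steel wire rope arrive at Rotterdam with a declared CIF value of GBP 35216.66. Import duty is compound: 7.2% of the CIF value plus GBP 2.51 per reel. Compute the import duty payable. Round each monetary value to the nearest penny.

Import duty: GBP 2703.77

Ad valorem component: 35216.66 × 7.2% = 2535.60
Specific component: 67 × 2.51 = 168.17
Import duty = 2535.60 + 168.17 = 2703.77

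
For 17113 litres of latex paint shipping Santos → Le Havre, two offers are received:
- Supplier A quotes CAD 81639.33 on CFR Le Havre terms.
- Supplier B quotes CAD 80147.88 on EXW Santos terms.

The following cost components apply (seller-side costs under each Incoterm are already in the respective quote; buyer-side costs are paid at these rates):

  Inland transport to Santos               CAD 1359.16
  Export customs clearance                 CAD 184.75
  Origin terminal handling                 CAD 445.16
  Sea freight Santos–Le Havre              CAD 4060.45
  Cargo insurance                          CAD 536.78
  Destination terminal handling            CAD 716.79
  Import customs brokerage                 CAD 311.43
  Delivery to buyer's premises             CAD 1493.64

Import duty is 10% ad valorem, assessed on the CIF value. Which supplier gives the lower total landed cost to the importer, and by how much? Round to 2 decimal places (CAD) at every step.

Supplier A is cheaper by CAD 5013.88

Supplier A (CFR):
CIF value = CFR price + insurance = 81639.33 + 536.78 = 82176.11
Import duty = 82176.11 × 10% = 8217.61
Buyer bears (A): 536.78 + 716.79 + 311.43 + 1493.64 = 3058.64
Landed cost (A) = invoice 81639.33 + 3058.64 + duty 8217.61 = 92915.58
Supplier B (EXW):
CIF value = EXW price + inland to port + export clearance + origin terminal + freight + insurance = 80147.88 + 1359.16 + 184.75 + 445.16 + 4060.45 + 536.78 = 86734.18
Import duty = 86734.18 × 10% = 8673.42
Buyer bears (B): 1359.16 + 184.75 + 445.16 + 4060.45 + 536.78 + 716.79 + 311.43 + 1493.64 = 9108.16
Landed cost (B) = invoice 80147.88 + 9108.16 + duty 8673.42 = 97929.46
Difference = |92915.58 − 97929.46| = 5013.88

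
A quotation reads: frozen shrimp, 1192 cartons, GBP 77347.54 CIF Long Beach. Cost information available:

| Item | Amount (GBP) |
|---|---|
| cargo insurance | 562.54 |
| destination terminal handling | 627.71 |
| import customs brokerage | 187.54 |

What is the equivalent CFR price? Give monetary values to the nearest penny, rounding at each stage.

CFR price: GBP 76785.00

Not relevant to the conversion: brokerage, destination terminal — on the buyer under both terms; not part of either seller's price.
From CIF to CFR, the seller no longer bears: insurance.
CFR price = 77347.54 − 562.54 = 76785.00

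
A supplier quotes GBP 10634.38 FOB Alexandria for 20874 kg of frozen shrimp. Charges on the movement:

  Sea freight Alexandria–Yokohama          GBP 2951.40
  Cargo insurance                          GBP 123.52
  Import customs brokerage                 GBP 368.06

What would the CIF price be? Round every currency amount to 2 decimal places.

CIF price: GBP 13709.30

Not relevant to the conversion: brokerage — on the buyer under both terms; not part of either seller's price.
From FOB to CIF, the seller additionally bears: freight, insurance.
CIF price = 10634.38 + 2951.40 + 123.52 = 13709.30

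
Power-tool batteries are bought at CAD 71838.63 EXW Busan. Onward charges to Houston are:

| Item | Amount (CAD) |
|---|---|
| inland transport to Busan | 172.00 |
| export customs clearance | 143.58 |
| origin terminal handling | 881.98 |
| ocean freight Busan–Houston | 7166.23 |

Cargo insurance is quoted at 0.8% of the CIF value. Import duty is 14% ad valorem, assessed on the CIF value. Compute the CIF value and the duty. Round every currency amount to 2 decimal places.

Let C be the CIF value. C = EXW price + pre-shipment costs + freight + 0.8% × C
C − 0.8% × C = 71838.63 + 172.00 + 143.58 + 881.98 + 7166.23
0.992 × C = 80202.42
C = 80202.42 / 0.992 = 80849.21
Insurance premium = 0.8% × 80849.21 = 646.79
Import duty = 80849.21 × 14% = 11318.89

CIF value: CAD 80849.21; import duty: CAD 11318.89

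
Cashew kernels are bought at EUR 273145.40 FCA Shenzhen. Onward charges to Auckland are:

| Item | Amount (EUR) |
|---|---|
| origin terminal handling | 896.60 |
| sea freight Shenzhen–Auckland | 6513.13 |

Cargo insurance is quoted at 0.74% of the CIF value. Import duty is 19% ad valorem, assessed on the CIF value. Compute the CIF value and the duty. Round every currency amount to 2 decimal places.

CIF value: EUR 282646.72; import duty: EUR 53702.88

Let C be the CIF value. C = FCA price + pre-shipment costs + freight + 0.74% × C
C − 0.74% × C = 273145.40 + 896.60 + 6513.13
0.9926 × C = 280555.13
C = 280555.13 / 0.9926 = 282646.72
Insurance premium = 0.74% × 282646.72 = 2091.59
Import duty = 282646.72 × 19% = 53702.88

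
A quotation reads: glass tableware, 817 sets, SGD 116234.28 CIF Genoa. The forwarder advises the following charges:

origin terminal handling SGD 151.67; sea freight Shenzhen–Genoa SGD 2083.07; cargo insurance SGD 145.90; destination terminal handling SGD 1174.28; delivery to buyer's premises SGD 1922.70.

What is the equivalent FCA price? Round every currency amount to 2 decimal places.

FCA price: SGD 113853.64

Not relevant to the conversion: destination terminal, delivery — on the buyer under both terms; not part of either seller's price.
From CIF to FCA, the seller no longer bears: origin terminal, freight, insurance.
FCA price = 116234.28 − 151.67 − 2083.07 − 145.90 = 113853.64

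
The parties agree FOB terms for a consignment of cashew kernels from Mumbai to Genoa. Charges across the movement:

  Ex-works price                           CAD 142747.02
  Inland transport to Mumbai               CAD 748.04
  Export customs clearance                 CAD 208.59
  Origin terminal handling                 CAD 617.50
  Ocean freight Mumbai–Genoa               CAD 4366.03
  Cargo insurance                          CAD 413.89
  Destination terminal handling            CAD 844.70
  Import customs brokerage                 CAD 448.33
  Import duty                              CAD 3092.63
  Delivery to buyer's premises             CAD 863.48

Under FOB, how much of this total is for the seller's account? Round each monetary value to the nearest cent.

FOB: the seller bears costs until goods are on board at the origin port; the buyer bears freight, insurance and all costs thereafter.
Seller's account: goods 142747.02 + inland to port 748.04 + export clearance 208.59 + origin terminal 617.50 = 144321.15
Buyer's account: freight 4366.03 + insurance 413.89 + destination terminal 844.70 + brokerage 448.33 + duty 3092.63 + delivery 863.48 = 10029.06

Seller's account: CAD 144321.15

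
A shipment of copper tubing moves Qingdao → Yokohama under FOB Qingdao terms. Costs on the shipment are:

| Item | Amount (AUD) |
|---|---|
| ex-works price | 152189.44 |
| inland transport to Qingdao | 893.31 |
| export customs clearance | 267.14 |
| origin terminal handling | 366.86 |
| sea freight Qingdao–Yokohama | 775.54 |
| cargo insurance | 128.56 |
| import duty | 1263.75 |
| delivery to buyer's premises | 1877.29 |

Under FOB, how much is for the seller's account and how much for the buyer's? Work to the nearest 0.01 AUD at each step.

Seller: AUD 153716.75; buyer: AUD 4045.14

FOB: the seller bears costs until goods are on board at the origin port; the buyer bears freight, insurance and all costs thereafter.
Seller's account: goods 152189.44 + inland to port 893.31 + export clearance 267.14 + origin terminal 366.86 = 153716.75
Buyer's account: freight 775.54 + insurance 128.56 + duty 1263.75 + delivery 1877.29 = 4045.14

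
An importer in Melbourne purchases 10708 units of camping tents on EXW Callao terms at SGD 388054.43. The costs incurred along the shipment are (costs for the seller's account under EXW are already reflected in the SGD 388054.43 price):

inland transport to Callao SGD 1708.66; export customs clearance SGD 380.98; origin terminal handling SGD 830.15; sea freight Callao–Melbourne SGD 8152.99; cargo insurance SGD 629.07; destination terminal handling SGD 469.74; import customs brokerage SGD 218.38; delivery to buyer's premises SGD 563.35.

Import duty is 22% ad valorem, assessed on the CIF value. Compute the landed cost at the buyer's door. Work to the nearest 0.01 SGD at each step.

EXW: the seller makes goods available at their premises; the buyer bears all onward costs.
CIF value = EXW price + inland to port + export clearance + origin terminal + freight + insurance = 388054.43 + 1708.66 + 380.98 + 830.15 + 8152.99 + 629.07 = 399756.28
Import duty = 399756.28 × 22% = 87946.38
Buyer bears: inland to port 1708.66 + export clearance 380.98 + origin terminal 830.15 + freight 8152.99 + insurance 629.07 + destination terminal 469.74 + brokerage 218.38 + delivery 563.35 + duty 87946.38 = 100899.70
Landed cost = invoice 388054.43 + 100899.70 = 488954.13

Total landed cost: SGD 488954.13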